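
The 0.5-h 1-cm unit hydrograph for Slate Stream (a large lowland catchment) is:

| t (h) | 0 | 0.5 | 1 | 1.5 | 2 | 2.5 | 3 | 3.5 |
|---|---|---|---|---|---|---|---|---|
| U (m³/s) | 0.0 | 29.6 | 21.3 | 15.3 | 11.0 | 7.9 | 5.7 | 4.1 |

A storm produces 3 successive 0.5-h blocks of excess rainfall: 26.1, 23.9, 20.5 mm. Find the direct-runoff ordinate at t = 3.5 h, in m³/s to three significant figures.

By discrete convolution, Q_j = Σ (P_i / 10 mm) · U_{j−i}.
At t = 3.5 h (j=7): Q = (26.1/10)·4.1 + (23.9/10)·5.7 + (20.5/10)·7.9 = 40.5 m³/s.

Q ≈ 40.5 m³/s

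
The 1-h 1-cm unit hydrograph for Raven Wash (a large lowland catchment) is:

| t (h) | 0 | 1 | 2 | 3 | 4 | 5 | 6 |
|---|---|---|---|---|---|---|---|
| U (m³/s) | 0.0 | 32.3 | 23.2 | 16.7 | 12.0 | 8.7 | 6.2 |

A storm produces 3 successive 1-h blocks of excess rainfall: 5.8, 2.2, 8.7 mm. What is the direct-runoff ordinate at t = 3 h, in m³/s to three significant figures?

Q ≈ 42.9 m³/s

By discrete convolution, Q_j = Σ (P_i / 10 mm) · U_{j−i}.
At t = 3 h (j=3): Q = (5.8/10)·16.7 + (2.2/10)·23.2 + (8.7/10)·32.3 = 42.9 m³/s.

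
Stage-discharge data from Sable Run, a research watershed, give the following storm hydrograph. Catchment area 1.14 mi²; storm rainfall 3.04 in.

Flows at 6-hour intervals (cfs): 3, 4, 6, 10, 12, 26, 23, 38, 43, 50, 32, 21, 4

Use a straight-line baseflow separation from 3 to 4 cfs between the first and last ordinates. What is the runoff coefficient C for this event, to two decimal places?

C ≈ 0.61

ΣQ_DR = 226.5 cfs; V = ΣQ_DR·Δt = 4.892 × 10^6 ft³.
Runoff depth d = V / A = 1.847 in.
C = d / P = 1.847 / 3.04 = 0.61.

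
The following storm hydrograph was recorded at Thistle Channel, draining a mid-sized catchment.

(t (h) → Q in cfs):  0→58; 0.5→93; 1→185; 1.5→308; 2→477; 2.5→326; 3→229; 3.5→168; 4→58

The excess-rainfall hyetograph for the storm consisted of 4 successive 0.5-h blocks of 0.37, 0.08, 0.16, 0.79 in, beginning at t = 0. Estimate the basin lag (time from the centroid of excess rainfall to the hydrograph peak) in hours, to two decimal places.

Centroid of excess rainfall: t_c = Σ P_i·t̄_i / ΣP_i = 1.2393 h (block centres at 0.25, 0.75, 1.25, 1.75 h).
Hydrograph peak occurs at t = 2 h, so basin lag t_L = 2 − 1.2393 = 0.76 h.

t_L ≈ 0.76 h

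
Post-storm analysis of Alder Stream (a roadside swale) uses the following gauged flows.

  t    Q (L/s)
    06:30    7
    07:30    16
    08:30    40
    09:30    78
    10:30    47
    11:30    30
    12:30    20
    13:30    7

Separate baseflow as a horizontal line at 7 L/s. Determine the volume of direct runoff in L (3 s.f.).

V ≈ 6.80 × 10^5 L

Direct-runoff ordinates (Q − Q_b): 0.0, 9.0, 33.0, 71.0, 40.0, 23.0, 13.0, 0.0 L/s.
ΣQ_DR = 189.0 L/s.
With Δt = 1 h = 3600 s, V = ΣQ_DR · Δt = 189.0 × 3600 = 6.80 × 10^5 L.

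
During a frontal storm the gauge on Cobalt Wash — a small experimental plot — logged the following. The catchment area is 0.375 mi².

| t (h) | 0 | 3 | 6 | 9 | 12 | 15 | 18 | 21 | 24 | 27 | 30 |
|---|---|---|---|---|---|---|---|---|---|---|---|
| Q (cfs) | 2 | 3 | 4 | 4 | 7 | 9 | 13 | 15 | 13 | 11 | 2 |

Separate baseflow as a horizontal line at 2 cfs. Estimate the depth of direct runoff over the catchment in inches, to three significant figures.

d ≈ 0.756 in

Direct runoff: 0.0, 1.0, 2.0, 2.0, 5.0, 7.0, 11.0, 13.0, 11.0, 9.0, 0.0 cfs; ΣQ_DR = 61.00 cfs.
V = ΣQ_DR · Δt = 61.00 × 10800 s = 6.588 × 10^5 ft³.
Over A = 0.375 mi², depth = V / A = 0.756 in.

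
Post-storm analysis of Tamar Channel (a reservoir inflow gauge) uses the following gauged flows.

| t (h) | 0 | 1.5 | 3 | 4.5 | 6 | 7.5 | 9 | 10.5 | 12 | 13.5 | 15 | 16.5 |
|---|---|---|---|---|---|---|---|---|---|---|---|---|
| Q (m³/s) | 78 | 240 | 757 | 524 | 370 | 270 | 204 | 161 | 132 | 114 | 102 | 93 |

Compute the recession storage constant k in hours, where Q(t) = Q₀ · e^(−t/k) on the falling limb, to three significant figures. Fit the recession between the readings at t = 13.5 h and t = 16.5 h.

On the falling limb, Q drops from 114 to 93 m³/s between t = 13.5 h and t = 16.5 h (Δt = 3 h).
k = −Δt / ln(Q₂/Q₁) = −3 / ln(93/114) = 14.7 h.

k ≈ 14.7 h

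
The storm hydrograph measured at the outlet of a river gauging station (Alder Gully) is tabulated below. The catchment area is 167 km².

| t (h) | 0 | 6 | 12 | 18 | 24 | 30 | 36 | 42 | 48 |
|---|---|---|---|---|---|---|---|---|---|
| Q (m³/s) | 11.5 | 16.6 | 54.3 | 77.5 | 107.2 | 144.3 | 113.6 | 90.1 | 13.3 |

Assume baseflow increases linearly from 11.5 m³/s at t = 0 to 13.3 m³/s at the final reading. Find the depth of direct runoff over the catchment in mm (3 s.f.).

Direct runoff: 0.00, 4.88, 42.35, 65.33, 94.80, 131.68, 100.75, 77.03, 0.00 m³/s; ΣQ_DR = 516.8 m³/s.
V = ΣQ_DR · Δt = 516.8 × 21600 s = 1.116 × 10^7 m³.
Over A = 167 km², depth = V / A = 66.8 mm.

d ≈ 66.8 mm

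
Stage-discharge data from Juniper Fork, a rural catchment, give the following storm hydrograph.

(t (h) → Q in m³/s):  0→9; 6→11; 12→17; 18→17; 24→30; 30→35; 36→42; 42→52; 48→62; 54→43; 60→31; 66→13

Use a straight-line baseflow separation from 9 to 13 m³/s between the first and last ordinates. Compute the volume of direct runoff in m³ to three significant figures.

Direct-runoff ordinates (Q − Q_b): 0.00, 1.64, 7.27, 6.91, 19.55, 24.18, 30.82, 40.45, 50.09, 30.73, 18.36, 0.00 m³/s.
ΣQ_DR = 230.0 m³/s.
With Δt = 6 h = 21600 s, V = ΣQ_DR · Δt = 230.0 × 21600 = 4.97 × 10^6 m³.

V ≈ 4.97 × 10^6 m³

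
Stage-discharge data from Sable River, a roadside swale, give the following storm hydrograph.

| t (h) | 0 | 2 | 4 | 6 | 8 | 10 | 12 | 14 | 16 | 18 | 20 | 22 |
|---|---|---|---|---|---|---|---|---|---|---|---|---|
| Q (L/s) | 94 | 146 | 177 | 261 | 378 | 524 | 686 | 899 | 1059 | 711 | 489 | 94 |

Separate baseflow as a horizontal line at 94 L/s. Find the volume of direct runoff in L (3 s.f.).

Direct-runoff ordinates (Q − Q_b): 0.0, 52.0, 83.0, 167.0, 284.0, 430.0, 592.0, 805.0, 965.0, 617.0, 395.0, 0.0 L/s.
ΣQ_DR = 4390 L/s.
With Δt = 2 h = 7200 s, V = ΣQ_DR · Δt = 4390 × 7200 = 3.16 × 10^7 L.

V ≈ 3.16 × 10^7 L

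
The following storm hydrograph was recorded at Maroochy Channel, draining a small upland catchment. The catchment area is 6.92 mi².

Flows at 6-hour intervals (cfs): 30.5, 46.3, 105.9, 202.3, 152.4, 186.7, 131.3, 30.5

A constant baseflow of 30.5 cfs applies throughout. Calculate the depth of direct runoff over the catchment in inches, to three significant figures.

Direct runoff: 0.0, 15.8, 75.4, 171.8, 121.9, 156.2, 100.8, 0.0 cfs; ΣQ_DR = 641.9 cfs.
V = ΣQ_DR · Δt = 641.9 × 21600 s = 1.387 × 10^7 ft³.
Over A = 6.92 mi², depth = V / A = 0.862 in.

d ≈ 0.862 in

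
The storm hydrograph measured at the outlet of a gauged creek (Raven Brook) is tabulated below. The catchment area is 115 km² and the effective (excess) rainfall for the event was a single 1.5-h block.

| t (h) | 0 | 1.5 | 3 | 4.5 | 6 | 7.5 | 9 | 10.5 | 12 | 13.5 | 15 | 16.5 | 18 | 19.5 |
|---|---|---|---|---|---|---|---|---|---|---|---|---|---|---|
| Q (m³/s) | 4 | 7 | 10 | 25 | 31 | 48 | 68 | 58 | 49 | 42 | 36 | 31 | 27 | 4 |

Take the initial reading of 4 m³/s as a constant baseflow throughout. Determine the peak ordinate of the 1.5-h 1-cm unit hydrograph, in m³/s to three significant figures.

U_p ≈ 35.5 m³/s

Direct runoff: 0.0, 3.0, 6.0, 21.0, 27.0, 44.0, 64.0, 54.0, 45.0, 38.0, 32.0, 27.0, 23.0, 0.0 m³/s; ΣQ_DR = 384.0 m³/s, peak = 64.0 m³/s.
Runoff depth d = ΣQ_DR·Δt / A = 384.0 × 5400 / (115 km²) = 18.03 mm.
The 1-cm UH is the DRH scaled by (10 mm)/d, so U_p = 64.0 × 10/18.03 = 35.5 m³/s.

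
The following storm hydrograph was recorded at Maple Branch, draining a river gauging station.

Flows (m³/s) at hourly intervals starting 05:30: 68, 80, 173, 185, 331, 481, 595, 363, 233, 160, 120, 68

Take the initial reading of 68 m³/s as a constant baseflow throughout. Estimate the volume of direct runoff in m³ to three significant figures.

V ≈ 7.35 × 10^6 m³

Direct-runoff ordinates (Q − Q_b): 0.0, 12.0, 105.0, 117.0, 263.0, 413.0, 527.0, 295.0, 165.0, 92.0, 52.0, 0.0 m³/s.
ΣQ_DR = 2041 m³/s.
With Δt = 1 h = 3600 s, V = ΣQ_DR · Δt = 2041 × 3600 = 7.35 × 10^6 m³.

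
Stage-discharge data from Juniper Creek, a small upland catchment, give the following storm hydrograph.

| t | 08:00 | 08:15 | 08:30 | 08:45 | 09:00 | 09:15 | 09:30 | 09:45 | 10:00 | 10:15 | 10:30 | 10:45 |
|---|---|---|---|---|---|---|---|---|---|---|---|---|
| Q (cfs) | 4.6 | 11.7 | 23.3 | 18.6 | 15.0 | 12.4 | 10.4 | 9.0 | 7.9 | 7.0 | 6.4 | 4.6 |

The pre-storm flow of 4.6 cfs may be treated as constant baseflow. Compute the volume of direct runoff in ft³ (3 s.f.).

V ≈ 68100 ft³

Direct-runoff ordinates (Q − Q_b): 0.0, 7.1, 18.7, 14.0, 10.4, 7.8, 5.8, 4.4, 3.3, 2.4, 1.8, 0.0 cfs.
ΣQ_DR = 75.70 cfs.
With Δt = 0.25 h = 900 s, V = ΣQ_DR · Δt = 75.70 × 900 = 68100 ft³.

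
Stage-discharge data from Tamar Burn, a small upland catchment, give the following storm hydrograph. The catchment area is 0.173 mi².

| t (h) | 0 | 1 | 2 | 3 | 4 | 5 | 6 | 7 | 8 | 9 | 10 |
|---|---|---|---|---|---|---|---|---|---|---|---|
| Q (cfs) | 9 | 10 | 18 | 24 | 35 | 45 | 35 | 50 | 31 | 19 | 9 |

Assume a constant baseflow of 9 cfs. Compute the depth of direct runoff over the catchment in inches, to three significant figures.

Direct runoff: 0.0, 1.0, 9.0, 15.0, 26.0, 36.0, 26.0, 41.0, 22.0, 10.0, 0.0 cfs; ΣQ_DR = 186.0 cfs.
V = ΣQ_DR · Δt = 186.0 × 3600 s = 6.696 × 10^5 ft³.
Over A = 0.173 mi², depth = V / A = 1.67 in.

d ≈ 1.67 in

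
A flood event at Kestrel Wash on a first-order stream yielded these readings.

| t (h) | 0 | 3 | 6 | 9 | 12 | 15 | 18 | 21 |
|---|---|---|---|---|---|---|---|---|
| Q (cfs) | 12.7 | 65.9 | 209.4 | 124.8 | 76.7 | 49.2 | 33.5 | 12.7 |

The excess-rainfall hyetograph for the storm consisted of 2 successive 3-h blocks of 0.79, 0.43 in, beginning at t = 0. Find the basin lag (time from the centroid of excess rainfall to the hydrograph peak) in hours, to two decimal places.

Centroid of excess rainfall: t_c = Σ P_i·t̄_i / ΣP_i = 2.5574 h (block centres at 1.5, 4.5 h).
Hydrograph peak occurs at t = 6 h, so basin lag t_L = 6 − 2.5574 = 3.44 h.

t_L ≈ 3.44 h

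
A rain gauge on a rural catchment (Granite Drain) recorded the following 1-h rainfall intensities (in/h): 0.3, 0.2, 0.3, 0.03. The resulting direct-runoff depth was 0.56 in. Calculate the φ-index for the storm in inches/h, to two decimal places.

φ ≈ 0.08 in/h

Only the 3 blocks with intensity above φ contribute runoff: 0.3, 0.2, 0.3 in/h.
Σ(I−φ)·Δt = d  ⇒  (0.3+0.2+0.3 − 3φ)·1 = 0.56
φ = (0.8000 − 0.56/1) / 3 = 0.08 in/h.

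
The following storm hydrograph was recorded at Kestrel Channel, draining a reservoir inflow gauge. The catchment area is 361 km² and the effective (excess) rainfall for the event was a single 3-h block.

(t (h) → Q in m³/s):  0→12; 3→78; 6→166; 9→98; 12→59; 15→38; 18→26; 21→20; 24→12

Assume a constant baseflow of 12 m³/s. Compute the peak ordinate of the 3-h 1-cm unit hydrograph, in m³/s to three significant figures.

Direct runoff: 0.0, 66.0, 154.0, 86.0, 47.0, 26.0, 14.0, 8.0, 0.0 m³/s; ΣQ_DR = 401.0 m³/s, peak = 154.0 m³/s.
Runoff depth d = ΣQ_DR·Δt / A = 401.0 × 10800 / (361 km²) = 12.00 mm.
The 1-cm UH is the DRH scaled by (10 mm)/d, so U_p = 154.0 × 10/12.00 = 128 m³/s.

U_p ≈ 128 m³/s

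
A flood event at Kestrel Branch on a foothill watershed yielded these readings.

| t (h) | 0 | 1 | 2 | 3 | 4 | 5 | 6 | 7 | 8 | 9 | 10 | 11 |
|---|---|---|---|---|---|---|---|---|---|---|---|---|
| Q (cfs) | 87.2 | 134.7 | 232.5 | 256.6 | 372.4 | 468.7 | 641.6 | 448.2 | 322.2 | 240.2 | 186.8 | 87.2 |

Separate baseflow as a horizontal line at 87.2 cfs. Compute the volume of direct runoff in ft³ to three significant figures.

V ≈ 8.75 × 10^6 ft³

Direct-runoff ordinates (Q − Q_b): 0.0, 47.5, 145.3, 169.4, 285.2, 381.5, 554.4, 361.0, 235.0, 153.0, 99.6, 0.0 cfs.
ΣQ_DR = 2432 cfs.
With Δt = 1 h = 3600 s, V = ΣQ_DR · Δt = 2432 × 3600 = 8.75 × 10^6 ft³.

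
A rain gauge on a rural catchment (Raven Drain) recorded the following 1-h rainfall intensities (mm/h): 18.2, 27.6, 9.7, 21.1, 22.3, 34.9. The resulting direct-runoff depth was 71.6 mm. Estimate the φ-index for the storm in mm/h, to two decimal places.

φ ≈ 10.50 mm/h

Only the 5 blocks with intensity above φ contribute runoff: 18.2, 27.6, 21.1, 22.3, 34.9 mm/h.
Σ(I−φ)·Δt = d  ⇒  (18.2+27.6+21.1+22.3+34.9 − 5φ)·1 = 71.6
φ = (124.1 − 71.6/1) / 5 = 10.50 mm/h.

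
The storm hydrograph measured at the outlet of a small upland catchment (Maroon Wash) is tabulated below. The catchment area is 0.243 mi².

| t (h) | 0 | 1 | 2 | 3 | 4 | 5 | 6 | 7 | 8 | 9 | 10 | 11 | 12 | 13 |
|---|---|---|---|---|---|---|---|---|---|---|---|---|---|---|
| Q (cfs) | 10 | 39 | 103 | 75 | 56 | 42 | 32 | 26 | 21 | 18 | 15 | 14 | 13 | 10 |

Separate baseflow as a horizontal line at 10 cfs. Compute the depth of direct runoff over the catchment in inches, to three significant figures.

Direct runoff: 0.0, 29.0, 93.0, 65.0, 46.0, 32.0, 22.0, 16.0, 11.0, 8.0, 5.0, 4.0, 3.0, 0.0 cfs; ΣQ_DR = 334.0 cfs.
V = ΣQ_DR · Δt = 334.0 × 3600 s = 1.202 × 10^6 ft³.
Over A = 0.243 mi², depth = V / A = 2.13 in.

d ≈ 2.13 in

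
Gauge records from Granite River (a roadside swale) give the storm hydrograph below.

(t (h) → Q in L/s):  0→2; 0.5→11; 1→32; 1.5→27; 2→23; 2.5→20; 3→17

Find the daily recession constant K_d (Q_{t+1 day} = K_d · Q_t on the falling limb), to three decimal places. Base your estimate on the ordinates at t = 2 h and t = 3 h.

K_d ≈ 0.001

Between t = 2 h and t = 3 h the flow falls from 23 to 17 L/s over 2×0.5 h = 1 h.
Per-interval ratio K = (17/23)^(1/2) = 0.8597; K_d = K^(24/0.5) = 0.001.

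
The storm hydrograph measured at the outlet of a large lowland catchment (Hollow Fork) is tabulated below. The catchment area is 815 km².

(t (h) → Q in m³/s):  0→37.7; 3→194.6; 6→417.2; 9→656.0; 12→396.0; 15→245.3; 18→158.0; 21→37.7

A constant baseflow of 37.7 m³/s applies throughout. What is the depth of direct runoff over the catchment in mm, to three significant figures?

d ≈ 24.4 mm

Direct runoff: 0.0, 156.9, 379.5, 618.3, 358.3, 207.6, 120.3, 0.0 m³/s; ΣQ_DR = 1841 m³/s.
V = ΣQ_DR · Δt = 1841 × 10800 s = 1.988 × 10^7 m³.
Over A = 815 km², depth = V / A = 24.4 mm.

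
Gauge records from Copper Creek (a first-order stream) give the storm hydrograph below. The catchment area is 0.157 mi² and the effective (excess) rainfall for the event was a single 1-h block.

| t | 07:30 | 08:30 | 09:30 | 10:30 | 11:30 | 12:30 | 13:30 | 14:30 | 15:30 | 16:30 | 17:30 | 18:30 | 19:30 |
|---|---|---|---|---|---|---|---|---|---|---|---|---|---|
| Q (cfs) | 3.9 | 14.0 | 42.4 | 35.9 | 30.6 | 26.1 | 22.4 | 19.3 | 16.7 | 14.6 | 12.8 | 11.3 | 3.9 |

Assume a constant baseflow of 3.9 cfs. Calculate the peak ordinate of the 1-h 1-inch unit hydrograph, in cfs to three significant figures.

U_p ≈ 19.2 cfs

Direct runoff: 0.0, 10.1, 38.5, 32.0, 26.7, 22.2, 18.5, 15.4, 12.8, 10.7, 8.9, 7.4, 0.0 cfs; ΣQ_DR = 203.2 cfs, peak = 38.5 cfs.
Runoff depth d = ΣQ_DR·Δt / A = 203.2 × 3600 / (0.157 mi²) = 2.006 in.
The 1-inch UH is the DRH scaled by (1 in)/d, so U_p = 38.5 × 1/2.006 = 19.2 cfs.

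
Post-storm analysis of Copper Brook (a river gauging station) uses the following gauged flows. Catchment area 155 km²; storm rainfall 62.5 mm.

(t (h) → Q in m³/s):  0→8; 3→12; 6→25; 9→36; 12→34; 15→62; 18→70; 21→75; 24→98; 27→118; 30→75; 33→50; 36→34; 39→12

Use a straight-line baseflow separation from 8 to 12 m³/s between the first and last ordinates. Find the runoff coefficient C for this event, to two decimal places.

C ≈ 0.63

ΣQ_DR = 569.0 m³/s; V = ΣQ_DR·Δt = 6.145 × 10^6 m³.
Runoff depth d = V / A = 39.65 mm.
C = d / P = 39.65 / 62.5 = 0.63.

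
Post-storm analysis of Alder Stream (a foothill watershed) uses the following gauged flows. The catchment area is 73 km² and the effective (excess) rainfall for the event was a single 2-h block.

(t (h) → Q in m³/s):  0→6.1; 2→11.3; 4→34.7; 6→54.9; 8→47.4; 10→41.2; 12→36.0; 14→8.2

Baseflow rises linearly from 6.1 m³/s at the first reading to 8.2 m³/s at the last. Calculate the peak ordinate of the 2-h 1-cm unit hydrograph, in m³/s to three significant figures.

U_p ≈ 26.6 m³/s

Direct runoff: 0.00, 4.90, 28.00, 47.90, 40.10, 33.60, 28.10, 0.00 m³/s; ΣQ_DR = 182.6 m³/s, peak = 47.90 m³/s.
Runoff depth d = ΣQ_DR·Δt / A = 182.6 × 7200 / (73 km²) = 18.01 mm.
The 1-cm UH is the DRH scaled by (10 mm)/d, so U_p = 47.90 × 10/18.01 = 26.6 m³/s.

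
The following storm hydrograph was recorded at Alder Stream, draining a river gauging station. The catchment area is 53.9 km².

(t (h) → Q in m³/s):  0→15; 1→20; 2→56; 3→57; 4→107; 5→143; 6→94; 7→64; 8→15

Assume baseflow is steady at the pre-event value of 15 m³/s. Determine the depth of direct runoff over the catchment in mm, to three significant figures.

d ≈ 29.1 mm

Direct runoff: 0.0, 5.0, 41.0, 42.0, 92.0, 128.0, 79.0, 49.0, 0.0 m³/s; ΣQ_DR = 436.0 m³/s.
V = ΣQ_DR · Δt = 436.0 × 3600 s = 1.570 × 10^6 m³.
Over A = 53.9 km², depth = V / A = 29.1 mm.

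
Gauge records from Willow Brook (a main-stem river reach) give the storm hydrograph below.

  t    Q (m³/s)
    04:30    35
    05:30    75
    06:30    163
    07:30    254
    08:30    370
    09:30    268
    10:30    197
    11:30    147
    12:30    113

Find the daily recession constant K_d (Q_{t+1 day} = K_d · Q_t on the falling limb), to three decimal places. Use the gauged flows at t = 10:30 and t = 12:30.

K_d ≈ 0.001

Between t = 10:30 and t = 12:30 the flow falls from 197 to 113 m³/s over 2×1 h = 2 h.
Per-interval ratio K = (113/197)^(1/2) = 0.7574; K_d = K^(24/1) = 0.001.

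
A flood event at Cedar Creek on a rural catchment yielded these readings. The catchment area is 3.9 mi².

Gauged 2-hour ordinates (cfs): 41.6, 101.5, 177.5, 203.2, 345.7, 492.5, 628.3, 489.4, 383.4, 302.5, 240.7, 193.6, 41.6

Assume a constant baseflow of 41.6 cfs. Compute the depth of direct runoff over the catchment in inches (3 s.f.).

d ≈ 2.46 in

Direct runoff: 0.0, 59.9, 135.9, 161.6, 304.1, 450.9, 586.7, 447.8, 341.8, 260.9, 199.1, 152.0, 0.0 cfs; ΣQ_DR = 3101 cfs.
V = ΣQ_DR · Δt = 3101 × 7200 s = 2.233 × 10^7 ft³.
Over A = 3.9 mi², depth = V / A = 2.46 in.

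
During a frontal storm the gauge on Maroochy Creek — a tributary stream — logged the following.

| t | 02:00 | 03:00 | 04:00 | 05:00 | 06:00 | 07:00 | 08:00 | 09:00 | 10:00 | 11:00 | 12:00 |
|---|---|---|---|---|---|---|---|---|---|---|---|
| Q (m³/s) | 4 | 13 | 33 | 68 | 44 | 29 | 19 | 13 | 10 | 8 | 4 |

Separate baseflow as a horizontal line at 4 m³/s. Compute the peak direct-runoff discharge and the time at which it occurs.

Q_p = 64.0 m³/s at t = 05:00

Subtracting baseflow gives direct-runoff ordinates: 0.0, 9.0, 29.0, 64.0, 40.0, 25.0, 15.0, 9.0, 6.0, 4.0, 0.0 m³/s.
The maximum is 64.0 m³/s, occurring at the reading for t = 05:00.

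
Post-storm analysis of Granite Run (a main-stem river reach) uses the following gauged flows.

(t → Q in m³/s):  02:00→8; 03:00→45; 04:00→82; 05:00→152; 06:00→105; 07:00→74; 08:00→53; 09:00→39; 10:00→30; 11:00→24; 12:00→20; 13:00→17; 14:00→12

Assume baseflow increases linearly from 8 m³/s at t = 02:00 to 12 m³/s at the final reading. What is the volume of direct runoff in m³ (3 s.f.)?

Direct-runoff ordinates (Q − Q_b): 0.00, 36.67, 73.33, 143.00, 95.67, 64.33, 43.00, 28.67, 19.33, 13.00, 8.67, 5.33, 0.00 m³/s.
ΣQ_DR = 531.0 m³/s.
With Δt = 1 h = 3600 s, V = ΣQ_DR · Δt = 531.0 × 3600 = 1.91 × 10^6 m³.

V ≈ 1.91 × 10^6 m³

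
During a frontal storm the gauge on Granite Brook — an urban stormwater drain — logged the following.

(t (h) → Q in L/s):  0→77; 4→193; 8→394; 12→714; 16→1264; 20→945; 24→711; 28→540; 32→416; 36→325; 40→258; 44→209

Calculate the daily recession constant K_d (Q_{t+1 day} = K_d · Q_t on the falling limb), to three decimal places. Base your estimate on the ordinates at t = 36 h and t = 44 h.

Between t = 36 h and t = 44 h the flow falls from 325 to 209 L/s over 2×4 h = 8 h.
Per-interval ratio K = (209/325)^(1/2) = 0.8019; K_d = K^(24/4) = 0.266.

K_d ≈ 0.266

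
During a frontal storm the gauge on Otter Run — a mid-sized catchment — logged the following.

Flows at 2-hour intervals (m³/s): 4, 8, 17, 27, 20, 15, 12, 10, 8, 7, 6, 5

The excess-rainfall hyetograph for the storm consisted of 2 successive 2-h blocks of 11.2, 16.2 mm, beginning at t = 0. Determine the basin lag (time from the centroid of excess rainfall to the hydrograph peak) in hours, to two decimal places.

t_L ≈ 3.82 h

Centroid of excess rainfall: t_c = Σ P_i·t̄_i / ΣP_i = 2.1825 h (block centres at 1, 3 h).
Hydrograph peak occurs at t = 6 h, so basin lag t_L = 6 − 2.1825 = 3.82 h.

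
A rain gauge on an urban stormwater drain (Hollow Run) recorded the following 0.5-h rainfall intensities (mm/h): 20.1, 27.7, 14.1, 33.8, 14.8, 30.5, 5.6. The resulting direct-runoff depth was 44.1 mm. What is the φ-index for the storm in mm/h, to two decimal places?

Only the 6 blocks with intensity above φ contribute runoff: 20.1, 27.7, 14.1, 33.8, 14.8, 30.5 mm/h.
Σ(I−φ)·Δt = d  ⇒  (20.1+27.7+14.1+33.8+14.8+30.5 − 6φ)·0.5 = 44.1
φ = (141.0 − 44.1/0.5) / 6 = 8.80 mm/h.

φ ≈ 8.80 mm/h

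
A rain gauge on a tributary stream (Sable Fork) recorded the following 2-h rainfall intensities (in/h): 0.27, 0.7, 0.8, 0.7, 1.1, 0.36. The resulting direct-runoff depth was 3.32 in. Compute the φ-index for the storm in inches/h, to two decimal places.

φ ≈ 0.41 in/h

Only the 4 blocks with intensity above φ contribute runoff: 0.7, 0.8, 0.7, 1.1 in/h.
Σ(I−φ)·Δt = d  ⇒  (0.7+0.8+0.7+1.1 − 4φ)·2 = 3.32
φ = (3.300 − 3.32/2) / 4 = 0.41 in/h.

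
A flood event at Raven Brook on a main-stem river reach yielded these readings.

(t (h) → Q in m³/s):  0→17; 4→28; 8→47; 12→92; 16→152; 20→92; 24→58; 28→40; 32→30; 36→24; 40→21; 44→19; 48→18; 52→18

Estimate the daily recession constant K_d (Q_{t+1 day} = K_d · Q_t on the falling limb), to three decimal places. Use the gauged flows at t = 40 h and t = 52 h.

K_d ≈ 0.735

Between t = 40 h and t = 52 h the flow falls from 21 to 18 m³/s over 3×4 h = 12 h.
Per-interval ratio K = (18/21)^(1/3) = 0.9499; K_d = K^(24/4) = 0.735.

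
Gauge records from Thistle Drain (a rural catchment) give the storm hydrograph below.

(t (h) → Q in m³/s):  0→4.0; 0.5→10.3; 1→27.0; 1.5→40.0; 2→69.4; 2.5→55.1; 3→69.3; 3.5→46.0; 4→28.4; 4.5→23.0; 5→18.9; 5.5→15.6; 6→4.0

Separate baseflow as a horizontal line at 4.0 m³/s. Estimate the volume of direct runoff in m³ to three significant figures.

V ≈ 6.46 × 10^5 m³

Direct-runoff ordinates (Q − Q_b): 0.0, 6.3, 23.0, 36.0, 65.4, 51.1, 65.3, 42.0, 24.4, 19.0, 14.9, 11.6, 0.0 m³/s.
ΣQ_DR = 359.0 m³/s.
With Δt = 0.5 h = 1800 s, V = ΣQ_DR · Δt = 359.0 × 1800 = 6.46 × 10^5 m³.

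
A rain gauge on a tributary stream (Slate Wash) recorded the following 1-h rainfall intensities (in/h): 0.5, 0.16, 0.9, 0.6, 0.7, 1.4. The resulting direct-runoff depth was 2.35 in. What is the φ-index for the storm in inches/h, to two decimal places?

Only the 5 blocks with intensity above φ contribute runoff: 0.5, 0.9, 0.6, 0.7, 1.4 in/h.
Σ(I−φ)·Δt = d  ⇒  (0.5+0.9+0.6+0.7+1.4 − 5φ)·1 = 2.35
φ = (4.100 − 2.35/1) / 5 = 0.35 in/h.

φ ≈ 0.35 in/h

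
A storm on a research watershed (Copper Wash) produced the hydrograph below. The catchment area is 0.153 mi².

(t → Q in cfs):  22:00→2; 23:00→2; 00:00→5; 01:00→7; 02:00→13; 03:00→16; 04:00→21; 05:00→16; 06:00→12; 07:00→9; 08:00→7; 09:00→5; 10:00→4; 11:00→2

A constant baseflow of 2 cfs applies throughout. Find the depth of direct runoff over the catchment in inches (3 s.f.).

d ≈ 0.942 in

Direct runoff: 0.0, 0.0, 3.0, 5.0, 11.0, 14.0, 19.0, 14.0, 10.0, 7.0, 5.0, 3.0, 2.0, 0.0 cfs; ΣQ_DR = 93.00 cfs.
V = ΣQ_DR · Δt = 93.00 × 3600 s = 3.348 × 10^5 ft³.
Over A = 0.153 mi², depth = V / A = 0.942 in.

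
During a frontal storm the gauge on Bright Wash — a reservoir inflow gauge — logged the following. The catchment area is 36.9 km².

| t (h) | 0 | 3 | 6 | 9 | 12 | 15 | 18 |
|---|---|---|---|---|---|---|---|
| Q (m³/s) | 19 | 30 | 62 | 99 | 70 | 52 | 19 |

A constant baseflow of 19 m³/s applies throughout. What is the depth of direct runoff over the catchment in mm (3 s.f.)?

Direct runoff: 0.0, 11.0, 43.0, 80.0, 51.0, 33.0, 0.0 m³/s; ΣQ_DR = 218.0 m³/s.
V = ΣQ_DR · Δt = 218.0 × 10800 s = 2.354 × 10^6 m³.
Over A = 36.9 km², depth = V / A = 63.8 mm.

d ≈ 63.8 mm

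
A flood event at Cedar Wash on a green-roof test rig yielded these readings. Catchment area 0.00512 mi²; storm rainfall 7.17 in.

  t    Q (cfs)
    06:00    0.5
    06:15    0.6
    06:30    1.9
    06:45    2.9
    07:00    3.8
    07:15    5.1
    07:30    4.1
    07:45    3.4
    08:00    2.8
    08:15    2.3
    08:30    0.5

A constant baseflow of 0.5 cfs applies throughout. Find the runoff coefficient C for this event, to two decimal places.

ΣQ_DR = 22.40 cfs; V = ΣQ_DR·Δt = 20160 ft³.
Runoff depth d = V / A = 1.695 in.
C = d / P = 1.695 / 7.17 = 0.24.

C ≈ 0.24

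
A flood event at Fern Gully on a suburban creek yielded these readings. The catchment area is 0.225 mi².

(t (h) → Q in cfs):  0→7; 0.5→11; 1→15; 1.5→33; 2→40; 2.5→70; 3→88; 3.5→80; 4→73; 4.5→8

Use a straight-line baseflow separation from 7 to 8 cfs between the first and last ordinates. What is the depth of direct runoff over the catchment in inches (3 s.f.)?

d ≈ 1.21 in

Direct runoff: 0.00, 3.89, 7.78, 25.67, 32.56, 62.44, 80.33, 72.22, 65.11, 0.00 cfs; ΣQ_DR = 350.0 cfs.
V = ΣQ_DR · Δt = 350.0 × 1800 s = 6.300 × 10^5 ft³.
Over A = 0.225 mi², depth = V / A = 1.21 in.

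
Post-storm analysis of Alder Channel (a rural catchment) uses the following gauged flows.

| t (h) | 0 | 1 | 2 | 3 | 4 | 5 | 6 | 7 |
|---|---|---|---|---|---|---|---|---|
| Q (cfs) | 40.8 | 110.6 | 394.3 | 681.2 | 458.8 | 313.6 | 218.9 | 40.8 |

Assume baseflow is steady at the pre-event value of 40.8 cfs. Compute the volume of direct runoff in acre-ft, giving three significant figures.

Direct-runoff ordinates (Q − Q_b): 0.0, 69.8, 353.5, 640.4, 418.0, 272.8, 178.1, 0.0 cfs.
ΣQ_DR = 1933 cfs.
With Δt = 1 h = 3600 s, V = ΣQ_DR · Δt = 1933 × 3600 = 6.96 × 10^6 ft³ = 160 acre-ft.

V ≈ 160 acre-ft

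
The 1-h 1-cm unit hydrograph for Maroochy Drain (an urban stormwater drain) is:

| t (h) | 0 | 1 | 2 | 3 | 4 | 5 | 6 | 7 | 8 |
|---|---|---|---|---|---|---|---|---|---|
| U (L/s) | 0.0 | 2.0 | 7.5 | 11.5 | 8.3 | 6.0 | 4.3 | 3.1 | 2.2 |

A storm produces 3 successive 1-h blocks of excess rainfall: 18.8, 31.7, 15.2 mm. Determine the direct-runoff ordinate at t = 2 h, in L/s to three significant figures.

Q ≈ 20.4 L/s

By discrete convolution, Q_j = Σ (P_i / 10 mm) · U_{j−i}.
At t = 2 h (j=2): Q = (18.8/10)·7.5 + (31.7/10)·2.0 + (15.2/10)·0.0 = 20.4 L/s.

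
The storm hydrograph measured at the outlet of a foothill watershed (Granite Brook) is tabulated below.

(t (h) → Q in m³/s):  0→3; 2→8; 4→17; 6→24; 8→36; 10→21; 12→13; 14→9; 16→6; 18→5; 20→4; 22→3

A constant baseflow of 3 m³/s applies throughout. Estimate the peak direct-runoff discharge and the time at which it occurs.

Q_p = 33.0 m³/s at t = 8 h

Subtracting baseflow gives direct-runoff ordinates: 0.0, 5.0, 14.0, 21.0, 33.0, 18.0, 10.0, 6.0, 3.0, 2.0, 1.0, 0.0 m³/s.
The maximum is 33.0 m³/s, occurring at the reading for t = 8 h.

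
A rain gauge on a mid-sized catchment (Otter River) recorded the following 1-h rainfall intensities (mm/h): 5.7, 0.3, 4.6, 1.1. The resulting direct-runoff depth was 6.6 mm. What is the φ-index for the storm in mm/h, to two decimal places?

φ ≈ 1.85 mm/h

Only the 2 blocks with intensity above φ contribute runoff: 5.7, 4.6 mm/h.
Σ(I−φ)·Δt = d  ⇒  (5.7+4.6 − 2φ)·1 = 6.6
φ = (10.30 − 6.6/1) / 2 = 1.85 mm/h.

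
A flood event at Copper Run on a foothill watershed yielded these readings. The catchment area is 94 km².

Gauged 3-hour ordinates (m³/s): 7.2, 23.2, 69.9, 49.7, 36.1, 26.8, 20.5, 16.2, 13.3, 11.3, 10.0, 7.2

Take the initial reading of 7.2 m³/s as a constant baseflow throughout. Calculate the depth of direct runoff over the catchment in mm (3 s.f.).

Direct runoff: 0.0, 16.0, 62.7, 42.5, 28.9, 19.6, 13.3, 9.0, 6.1, 4.1, 2.8, 0.0 m³/s; ΣQ_DR = 205.0 m³/s.
V = ΣQ_DR · Δt = 205.0 × 10800 s = 2.214 × 10^6 m³.
Over A = 94 km², depth = V / A = 23.6 mm.

d ≈ 23.6 mm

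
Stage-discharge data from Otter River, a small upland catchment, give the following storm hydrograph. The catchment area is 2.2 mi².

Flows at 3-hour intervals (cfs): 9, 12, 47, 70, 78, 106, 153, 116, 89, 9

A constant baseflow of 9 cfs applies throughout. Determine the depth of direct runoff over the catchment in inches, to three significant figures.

d ≈ 1.27 in

Direct runoff: 0.0, 3.0, 38.0, 61.0, 69.0, 97.0, 144.0, 107.0, 80.0, 0.0 cfs; ΣQ_DR = 599.0 cfs.
V = ΣQ_DR · Δt = 599.0 × 10800 s = 6.469 × 10^6 ft³.
Over A = 2.2 mi², depth = V / A = 1.27 in.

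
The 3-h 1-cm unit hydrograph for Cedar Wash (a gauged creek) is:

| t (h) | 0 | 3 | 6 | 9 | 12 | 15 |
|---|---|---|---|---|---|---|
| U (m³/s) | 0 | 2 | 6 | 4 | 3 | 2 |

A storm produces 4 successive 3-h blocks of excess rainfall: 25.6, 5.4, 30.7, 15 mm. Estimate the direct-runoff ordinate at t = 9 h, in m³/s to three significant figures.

By discrete convolution, Q_j = Σ (P_i / 10 mm) · U_{j−i}.
At t = 9 h (j=3): Q = (25.6/10)·4 + (5.4/10)·6 + (30.7/10)·2 + (15/10)·0 = 19.6 m³/s.

Q ≈ 19.6 m³/s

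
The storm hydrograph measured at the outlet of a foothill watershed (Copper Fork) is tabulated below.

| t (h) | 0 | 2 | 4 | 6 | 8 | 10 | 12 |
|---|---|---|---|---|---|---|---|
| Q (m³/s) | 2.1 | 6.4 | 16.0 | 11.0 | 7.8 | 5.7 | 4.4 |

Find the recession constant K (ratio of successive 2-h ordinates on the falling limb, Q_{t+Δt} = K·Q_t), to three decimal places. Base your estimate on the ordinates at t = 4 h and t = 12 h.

K ≈ 0.724

Using the recession-limb readings at t = 4 h and t = 12 h: Q falls from 16.0 to 4.4 m³/s over 4 intervals.
K = (Q₂/Q₁)^(1/4) = (4.4/16.0)^(1/4) = 0.724.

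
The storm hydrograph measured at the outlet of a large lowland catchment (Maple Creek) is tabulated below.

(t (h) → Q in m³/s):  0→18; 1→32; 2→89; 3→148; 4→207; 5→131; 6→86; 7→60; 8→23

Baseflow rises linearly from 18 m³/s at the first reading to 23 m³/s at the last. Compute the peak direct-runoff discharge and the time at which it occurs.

Q_p = 186.50 m³/s at t = 4 h

Subtracting baseflow gives direct-runoff ordinates: 0.00, 13.38, 69.75, 128.12, 186.50, 109.88, 64.25, 37.62, 0.00 m³/s.
The maximum is 186.50 m³/s, occurring at the reading for t = 4 h.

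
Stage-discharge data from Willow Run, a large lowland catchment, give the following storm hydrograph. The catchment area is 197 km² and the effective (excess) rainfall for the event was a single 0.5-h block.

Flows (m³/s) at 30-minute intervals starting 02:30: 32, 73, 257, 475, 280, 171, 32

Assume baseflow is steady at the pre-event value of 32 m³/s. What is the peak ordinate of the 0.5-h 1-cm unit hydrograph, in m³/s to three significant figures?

Direct runoff: 0.0, 41.0, 225.0, 443.0, 248.0, 139.0, 0.0 m³/s; ΣQ_DR = 1096 m³/s, peak = 443.0 m³/s.
Runoff depth d = ΣQ_DR·Δt / A = 1096 × 1800 / (197 km²) = 10.01 mm.
The 1-cm UH is the DRH scaled by (10 mm)/d, so U_p = 443.0 × 10/10.01 = 442 m³/s.

U_p ≈ 442 m³/s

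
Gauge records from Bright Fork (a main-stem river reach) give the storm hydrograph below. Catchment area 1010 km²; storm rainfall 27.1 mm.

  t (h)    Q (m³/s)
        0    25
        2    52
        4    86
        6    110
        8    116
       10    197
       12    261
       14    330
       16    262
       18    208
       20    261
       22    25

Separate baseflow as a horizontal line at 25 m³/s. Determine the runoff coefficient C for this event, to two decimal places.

ΣQ_DR = 1633 m³/s; V = ΣQ_DR·Δt = 1.176 × 10^7 m³.
Runoff depth d = V / A = 11.64 mm.
C = d / P = 11.64 / 27.1 = 0.43.

C ≈ 0.43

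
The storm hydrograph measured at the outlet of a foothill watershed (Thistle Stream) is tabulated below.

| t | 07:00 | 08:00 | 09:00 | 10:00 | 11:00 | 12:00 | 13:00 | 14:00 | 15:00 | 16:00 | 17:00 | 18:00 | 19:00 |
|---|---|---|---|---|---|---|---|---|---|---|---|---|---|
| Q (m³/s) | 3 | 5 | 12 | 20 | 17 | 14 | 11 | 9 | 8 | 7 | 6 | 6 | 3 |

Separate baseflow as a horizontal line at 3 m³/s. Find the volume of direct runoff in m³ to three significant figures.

Direct-runoff ordinates (Q − Q_b): 0.0, 2.0, 9.0, 17.0, 14.0, 11.0, 8.0, 6.0, 5.0, 4.0, 3.0, 3.0, 0.0 m³/s.
ΣQ_DR = 82.00 m³/s.
With Δt = 1 h = 3600 s, V = ΣQ_DR · Δt = 82.00 × 3600 = 2.95 × 10^5 m³.

V ≈ 2.95 × 10^5 m³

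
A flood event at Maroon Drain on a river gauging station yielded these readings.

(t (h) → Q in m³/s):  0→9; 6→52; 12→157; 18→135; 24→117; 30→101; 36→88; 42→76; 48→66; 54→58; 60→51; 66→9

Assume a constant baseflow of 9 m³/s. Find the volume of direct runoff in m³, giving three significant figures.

Direct-runoff ordinates (Q − Q_b): 0.0, 43.0, 148.0, 126.0, 108.0, 92.0, 79.0, 67.0, 57.0, 49.0, 42.0, 0.0 m³/s.
ΣQ_DR = 811.0 m³/s.
With Δt = 6 h = 21600 s, V = ΣQ_DR · Δt = 811.0 × 21600 = 1.75 × 10^7 m³.

V ≈ 1.75 × 10^7 m³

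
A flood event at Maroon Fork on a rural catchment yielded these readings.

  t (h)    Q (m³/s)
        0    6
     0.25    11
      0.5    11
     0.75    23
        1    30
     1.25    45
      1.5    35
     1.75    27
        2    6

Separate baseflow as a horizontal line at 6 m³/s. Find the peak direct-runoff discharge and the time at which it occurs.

Q_p = 39.0 m³/s at t = 1.25 h

Subtracting baseflow gives direct-runoff ordinates: 0.0, 5.0, 5.0, 17.0, 24.0, 39.0, 29.0, 21.0, 0.0 m³/s.
The maximum is 39.0 m³/s, occurring at the reading for t = 1.25 h.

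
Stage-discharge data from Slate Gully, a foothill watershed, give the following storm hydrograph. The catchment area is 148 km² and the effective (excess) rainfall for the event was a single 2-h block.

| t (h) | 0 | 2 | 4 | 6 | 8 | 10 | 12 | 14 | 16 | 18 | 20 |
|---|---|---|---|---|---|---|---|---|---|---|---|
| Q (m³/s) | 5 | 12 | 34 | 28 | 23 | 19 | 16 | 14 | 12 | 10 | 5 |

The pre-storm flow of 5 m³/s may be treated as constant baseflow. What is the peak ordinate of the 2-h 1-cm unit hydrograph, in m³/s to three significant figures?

Direct runoff: 0.0, 7.0, 29.0, 23.0, 18.0, 14.0, 11.0, 9.0, 7.0, 5.0, 0.0 m³/s; ΣQ_DR = 123.0 m³/s, peak = 29.0 m³/s.
Runoff depth d = ΣQ_DR·Δt / A = 123.0 × 7200 / (148 km²) = 5.984 mm.
The 1-cm UH is the DRH scaled by (10 mm)/d, so U_p = 29.0 × 10/5.984 = 48.5 m³/s.

U_p ≈ 48.5 m³/s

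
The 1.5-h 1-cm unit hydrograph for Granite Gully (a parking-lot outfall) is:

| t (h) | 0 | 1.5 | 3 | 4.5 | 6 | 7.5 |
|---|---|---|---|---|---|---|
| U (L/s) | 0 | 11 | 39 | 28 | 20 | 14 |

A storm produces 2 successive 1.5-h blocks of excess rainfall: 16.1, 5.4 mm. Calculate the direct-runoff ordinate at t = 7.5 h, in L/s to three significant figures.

By discrete convolution, Q_j = Σ (P_i / 10 mm) · U_{j−i}.
At t = 7.5 h (j=5): Q = (16.1/10)·14 + (5.4/10)·20 = 33.3 L/s.

Q ≈ 33.3 L/s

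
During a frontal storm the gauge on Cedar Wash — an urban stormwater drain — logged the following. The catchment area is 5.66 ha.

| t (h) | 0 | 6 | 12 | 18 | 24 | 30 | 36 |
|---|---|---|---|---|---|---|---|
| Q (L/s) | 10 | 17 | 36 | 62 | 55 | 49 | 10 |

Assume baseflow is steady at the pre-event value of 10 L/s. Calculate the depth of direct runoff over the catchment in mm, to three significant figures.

d ≈ 64.5 mm

Direct runoff: 0.0, 7.0, 26.0, 52.0, 45.0, 39.0, 0.0 L/s; ΣQ_DR = 169.0 L/s.
V = ΣQ_DR · Δt = 169.0 × 21600 s = 3.650 × 10^6 L.
Over A = 5.66 ha, depth = V / A = 64.5 mm.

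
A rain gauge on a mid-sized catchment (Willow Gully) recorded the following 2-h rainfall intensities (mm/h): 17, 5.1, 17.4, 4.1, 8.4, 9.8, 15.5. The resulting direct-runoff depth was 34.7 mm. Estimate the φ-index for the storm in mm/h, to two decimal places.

Only the 3 blocks with intensity above φ contribute runoff: 17, 17.4, 15.5 mm/h.
Σ(I−φ)·Δt = d  ⇒  (17+17.4+15.5 − 3φ)·2 = 34.7
φ = (49.90 − 34.7/2) / 3 = 10.85 mm/h.

φ ≈ 10.85 mm/h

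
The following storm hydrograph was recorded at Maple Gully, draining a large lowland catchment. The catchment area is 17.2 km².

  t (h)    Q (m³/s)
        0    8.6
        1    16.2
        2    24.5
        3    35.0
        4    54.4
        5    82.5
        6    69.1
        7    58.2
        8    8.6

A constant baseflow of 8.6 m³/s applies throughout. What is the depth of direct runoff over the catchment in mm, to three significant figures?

d ≈ 58.5 mm

Direct runoff: 0.0, 7.6, 15.9, 26.4, 45.8, 73.9, 60.5, 49.6, 0.0 m³/s; ΣQ_DR = 279.7 m³/s.
V = ΣQ_DR · Δt = 279.7 × 3600 s = 1.007 × 10^6 m³.
Over A = 17.2 km², depth = V / A = 58.5 mm.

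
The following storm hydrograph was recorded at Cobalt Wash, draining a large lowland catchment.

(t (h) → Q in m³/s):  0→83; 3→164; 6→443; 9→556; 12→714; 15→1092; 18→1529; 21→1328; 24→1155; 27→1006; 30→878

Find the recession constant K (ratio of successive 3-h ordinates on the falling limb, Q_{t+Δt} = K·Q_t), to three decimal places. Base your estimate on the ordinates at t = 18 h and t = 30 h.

K ≈ 0.871

Using the recession-limb readings at t = 18 h and t = 30 h: Q falls from 1529 to 878 m³/s over 4 intervals.
K = (Q₂/Q₁)^(1/4) = (878/1529)^(1/4) = 0.871.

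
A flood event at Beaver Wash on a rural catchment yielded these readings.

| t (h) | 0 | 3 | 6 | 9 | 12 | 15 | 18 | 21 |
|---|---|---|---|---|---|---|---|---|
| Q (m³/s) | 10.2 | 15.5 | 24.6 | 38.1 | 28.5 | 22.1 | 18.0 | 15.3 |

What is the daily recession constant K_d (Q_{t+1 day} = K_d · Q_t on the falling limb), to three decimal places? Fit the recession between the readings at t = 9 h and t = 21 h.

K_d ≈ 0.161

Between t = 9 h and t = 21 h the flow falls from 38.1 to 15.3 m³/s over 4×3 h = 12 h.
Per-interval ratio K = (15.3/38.1)^(1/4) = 0.7961; K_d = K^(24/3) = 0.161.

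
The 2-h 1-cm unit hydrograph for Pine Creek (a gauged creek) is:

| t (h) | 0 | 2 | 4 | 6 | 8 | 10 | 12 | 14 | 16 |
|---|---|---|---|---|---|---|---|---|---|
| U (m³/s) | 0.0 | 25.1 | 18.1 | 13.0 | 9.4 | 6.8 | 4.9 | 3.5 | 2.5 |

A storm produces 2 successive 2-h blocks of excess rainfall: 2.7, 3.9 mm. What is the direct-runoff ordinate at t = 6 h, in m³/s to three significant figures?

By discrete convolution, Q_j = Σ (P_i / 10 mm) · U_{j−i}.
At t = 6 h (j=3): Q = (2.7/10)·13.0 + (3.9/10)·18.1 = 10.6 m³/s.

Q ≈ 10.6 m³/s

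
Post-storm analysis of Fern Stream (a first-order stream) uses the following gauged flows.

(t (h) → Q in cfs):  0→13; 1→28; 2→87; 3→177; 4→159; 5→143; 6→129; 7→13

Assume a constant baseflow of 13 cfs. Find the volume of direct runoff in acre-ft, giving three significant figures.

V ≈ 53.3 acre-ft

Direct-runoff ordinates (Q − Q_b): 0.0, 15.0, 74.0, 164.0, 146.0, 130.0, 116.0, 0.0 cfs.
ΣQ_DR = 645.0 cfs.
With Δt = 1 h = 3600 s, V = ΣQ_DR · Δt = 645.0 × 3600 = 2.32 × 10^6 ft³ = 53.3 acre-ft.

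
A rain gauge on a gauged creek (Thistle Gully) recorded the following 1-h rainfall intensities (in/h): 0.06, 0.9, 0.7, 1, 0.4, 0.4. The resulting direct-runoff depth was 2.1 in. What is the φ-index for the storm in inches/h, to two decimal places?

Only the 5 blocks with intensity above φ contribute runoff: 0.9, 0.7, 1, 0.4, 0.4 in/h.
Σ(I−φ)·Δt = d  ⇒  (0.9+0.7+1+0.4+0.4 − 5φ)·1 = 2.1
φ = (3.400 − 2.1/1) / 5 = 0.26 in/h.

φ ≈ 0.26 in/h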